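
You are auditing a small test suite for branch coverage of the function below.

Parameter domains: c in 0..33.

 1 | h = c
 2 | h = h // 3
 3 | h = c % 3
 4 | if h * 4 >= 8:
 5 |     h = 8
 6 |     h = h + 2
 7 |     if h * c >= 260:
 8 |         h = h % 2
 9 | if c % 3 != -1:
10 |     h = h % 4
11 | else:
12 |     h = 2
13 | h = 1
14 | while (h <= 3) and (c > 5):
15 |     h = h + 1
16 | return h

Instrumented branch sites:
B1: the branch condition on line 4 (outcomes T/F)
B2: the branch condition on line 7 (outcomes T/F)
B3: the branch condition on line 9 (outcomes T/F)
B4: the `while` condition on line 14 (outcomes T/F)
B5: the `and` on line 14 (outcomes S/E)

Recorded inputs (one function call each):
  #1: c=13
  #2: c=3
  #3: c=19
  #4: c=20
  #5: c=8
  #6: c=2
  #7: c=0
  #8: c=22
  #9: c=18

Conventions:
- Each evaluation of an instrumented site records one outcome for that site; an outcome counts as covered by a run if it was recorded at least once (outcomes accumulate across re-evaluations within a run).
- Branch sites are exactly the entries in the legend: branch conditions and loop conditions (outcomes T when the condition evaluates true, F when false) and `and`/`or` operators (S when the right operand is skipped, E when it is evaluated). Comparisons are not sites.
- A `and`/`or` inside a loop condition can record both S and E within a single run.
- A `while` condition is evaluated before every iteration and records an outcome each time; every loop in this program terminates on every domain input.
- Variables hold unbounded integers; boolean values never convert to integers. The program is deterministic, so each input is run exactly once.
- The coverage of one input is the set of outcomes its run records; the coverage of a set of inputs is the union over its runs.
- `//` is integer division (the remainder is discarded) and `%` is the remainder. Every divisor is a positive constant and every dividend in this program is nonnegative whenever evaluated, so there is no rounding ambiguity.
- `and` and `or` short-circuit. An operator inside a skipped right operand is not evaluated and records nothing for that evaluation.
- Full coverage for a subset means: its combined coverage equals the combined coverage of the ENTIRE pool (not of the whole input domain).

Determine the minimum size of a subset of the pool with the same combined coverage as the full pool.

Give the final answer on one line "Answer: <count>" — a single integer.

input #1, c=13: outcomes B1=F, B3=T, B4=T, B4=F, B5=S, B5=E
input #2, c=3: outcomes B1=F, B3=T, B4=F, B5=E
input #3, c=19: outcomes B1=F, B3=T, B4=T, B4=F, B5=S, B5=E
input #4, c=20: outcomes B1=T, B2=F, B3=T, B4=T, B4=F, B5=S, B5=E
input #5, c=8: outcomes B1=T, B2=F, B3=T, B4=T, B4=F, B5=S, B5=E
input #6, c=2: outcomes B1=T, B2=F, B3=T, B4=F, B5=E
input #7, c=0: outcomes B1=F, B3=T, B4=F, B5=E
input #8, c=22: outcomes B1=F, B3=T, B4=T, B4=F, B5=S, B5=E
input #9, c=18: outcomes B1=F, B3=T, B4=T, B4=F, B5=S, B5=E
together the pool reaches 8 outcomes: B1=T, B1=F, B2=F, B3=T, B4=T, B4=F, B5=S, B5=E
size 1 is not enough: best union over all size-1 subsets is 7/8
the canonical winner is {1, 4}: size 2, full 8-outcome coverage, earliest index list among size-2 covers

Answer: 2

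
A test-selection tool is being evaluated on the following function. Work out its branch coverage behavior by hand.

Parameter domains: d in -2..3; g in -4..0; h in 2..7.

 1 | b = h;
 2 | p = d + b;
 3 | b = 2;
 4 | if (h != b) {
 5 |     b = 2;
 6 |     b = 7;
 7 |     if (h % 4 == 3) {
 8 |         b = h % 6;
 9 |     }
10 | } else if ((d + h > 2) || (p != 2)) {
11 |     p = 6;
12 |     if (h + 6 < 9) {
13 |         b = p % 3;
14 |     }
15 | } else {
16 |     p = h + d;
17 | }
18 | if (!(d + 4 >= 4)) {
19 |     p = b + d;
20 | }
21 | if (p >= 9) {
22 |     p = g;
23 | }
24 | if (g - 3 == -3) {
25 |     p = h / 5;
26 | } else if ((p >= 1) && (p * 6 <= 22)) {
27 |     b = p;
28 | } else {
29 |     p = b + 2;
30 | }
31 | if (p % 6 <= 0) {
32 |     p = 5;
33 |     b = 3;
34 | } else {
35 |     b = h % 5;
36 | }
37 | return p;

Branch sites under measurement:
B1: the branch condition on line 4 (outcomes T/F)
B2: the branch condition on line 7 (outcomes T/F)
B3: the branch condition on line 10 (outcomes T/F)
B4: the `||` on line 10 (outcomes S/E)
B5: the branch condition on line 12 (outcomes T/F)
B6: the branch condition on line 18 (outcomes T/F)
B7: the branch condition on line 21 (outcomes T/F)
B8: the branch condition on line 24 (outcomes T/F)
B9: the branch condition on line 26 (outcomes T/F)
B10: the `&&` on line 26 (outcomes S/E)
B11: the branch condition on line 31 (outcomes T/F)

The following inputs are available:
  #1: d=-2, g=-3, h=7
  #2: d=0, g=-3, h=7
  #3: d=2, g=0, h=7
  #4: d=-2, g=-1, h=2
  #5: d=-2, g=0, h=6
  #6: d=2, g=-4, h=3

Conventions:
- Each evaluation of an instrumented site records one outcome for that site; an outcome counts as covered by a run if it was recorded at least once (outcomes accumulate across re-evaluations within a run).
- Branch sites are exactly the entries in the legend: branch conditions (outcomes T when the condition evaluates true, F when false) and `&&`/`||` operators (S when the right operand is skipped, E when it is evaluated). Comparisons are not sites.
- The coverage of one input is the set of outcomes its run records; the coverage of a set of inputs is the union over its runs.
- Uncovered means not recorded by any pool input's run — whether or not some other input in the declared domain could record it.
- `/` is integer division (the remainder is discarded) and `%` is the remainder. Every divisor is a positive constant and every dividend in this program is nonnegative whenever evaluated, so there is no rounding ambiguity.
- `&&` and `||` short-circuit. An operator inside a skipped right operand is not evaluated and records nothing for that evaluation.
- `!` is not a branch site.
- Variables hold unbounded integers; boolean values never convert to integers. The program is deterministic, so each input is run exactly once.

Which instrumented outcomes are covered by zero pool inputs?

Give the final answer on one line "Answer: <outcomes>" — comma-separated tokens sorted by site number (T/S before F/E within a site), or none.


#1 (d=-2, g=-3, h=7) -> B1->T, B2->T, B6->T, B7->F, B8->F, B10->S, B9->F, B11->F; covered: B1=T, B2=T, B6=T, B7=F, B8=F, B9=F, B10=S, B11=F
#2 (d=0, g=-3, h=7) -> B1->T, B2->T, B6->F, B7->F, B8->F, B10->E, B9->F, B11->F; covered: B1=T, B2=T, B6=F, B7=F, B8=F, B9=F, B10=E, B11=F
#3 (d=2, g=0, h=7) -> B1->T, B2->T, B6->F, B7->T, B8->T, B11->F; covered: B1=T, B2=T, B6=F, B7=T, B8=T, B11=F
#4 (d=-2, g=-1, h=2) -> B1->F, B4->E, B3->T, B5->T, B6->T, B7->F, B8->F, B10->S, B9->F, B11->F; covered: B1=F, B3=T, B4=E, B5=T, B6=T, B7=F, B8=F, B9=F, B10=S, B11=F
#5 (d=-2, g=0, h=6) -> B1->T, B2->F, B6->T, B7->F, B8->T, B11->F; covered: B1=T, B2=F, B6=T, B7=F, B8=T, B11=F
#6 (d=2, g=-4, h=3) -> B1->T, B2->T, B6->F, B7->F, B8->F, B10->E, B9->F, B11->F; covered: B1=T, B2=T, B6=F, B7=F, B8=F, B9=F, B10=E, B11=F
union over the pool: B1=T, B1=F, B2=T, B2=F, B3=T, B4=E, B5=T, B6=T, B6=F, B7=T, B7=F, B8=T, B8=F, B9=F, B10=S, B10=E, B11=F
uncovered (5 of 22): B3=F, B4=S, B5=F, B9=T, B11=T
Answer: B3=F, B4=S, B5=F, B9=T, B11=T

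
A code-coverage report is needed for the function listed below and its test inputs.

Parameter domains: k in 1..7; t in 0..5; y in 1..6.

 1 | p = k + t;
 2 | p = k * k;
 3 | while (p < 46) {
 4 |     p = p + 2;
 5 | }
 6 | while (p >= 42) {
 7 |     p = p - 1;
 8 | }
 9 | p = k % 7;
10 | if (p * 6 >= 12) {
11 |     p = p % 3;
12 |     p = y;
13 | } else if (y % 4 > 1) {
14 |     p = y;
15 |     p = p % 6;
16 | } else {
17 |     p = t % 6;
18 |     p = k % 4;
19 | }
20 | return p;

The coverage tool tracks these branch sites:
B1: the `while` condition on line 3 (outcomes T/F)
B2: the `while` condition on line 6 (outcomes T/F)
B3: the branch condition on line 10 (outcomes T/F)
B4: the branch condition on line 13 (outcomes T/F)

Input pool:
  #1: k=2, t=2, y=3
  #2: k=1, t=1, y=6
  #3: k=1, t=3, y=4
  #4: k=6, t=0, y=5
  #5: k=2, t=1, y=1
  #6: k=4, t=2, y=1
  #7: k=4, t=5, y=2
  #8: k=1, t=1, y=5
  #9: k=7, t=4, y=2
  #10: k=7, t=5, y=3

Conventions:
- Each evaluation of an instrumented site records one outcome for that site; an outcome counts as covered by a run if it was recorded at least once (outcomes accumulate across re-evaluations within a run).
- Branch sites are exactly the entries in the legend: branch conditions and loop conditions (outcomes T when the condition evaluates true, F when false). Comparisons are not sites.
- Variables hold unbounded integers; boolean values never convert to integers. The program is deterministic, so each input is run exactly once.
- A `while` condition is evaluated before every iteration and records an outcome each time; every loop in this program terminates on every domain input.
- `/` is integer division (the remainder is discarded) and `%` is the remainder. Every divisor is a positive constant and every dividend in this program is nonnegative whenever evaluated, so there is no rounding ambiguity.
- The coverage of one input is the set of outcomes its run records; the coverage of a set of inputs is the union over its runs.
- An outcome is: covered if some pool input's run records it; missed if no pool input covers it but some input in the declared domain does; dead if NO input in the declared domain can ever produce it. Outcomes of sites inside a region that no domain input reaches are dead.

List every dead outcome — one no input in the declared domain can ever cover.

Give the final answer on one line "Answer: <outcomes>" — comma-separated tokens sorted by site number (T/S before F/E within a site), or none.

running all 252 domain inputs and tallying outcomes:
  reachable outcomes have witnesses, e.g. B1=T (e.g. k=1, t=0, y=1), B1=F (e.g. k=1, t=0, y=1), B2=T (e.g. k=1, t=0, y=1), B2=F (e.g. k=1, t=0, y=1)

Answer: none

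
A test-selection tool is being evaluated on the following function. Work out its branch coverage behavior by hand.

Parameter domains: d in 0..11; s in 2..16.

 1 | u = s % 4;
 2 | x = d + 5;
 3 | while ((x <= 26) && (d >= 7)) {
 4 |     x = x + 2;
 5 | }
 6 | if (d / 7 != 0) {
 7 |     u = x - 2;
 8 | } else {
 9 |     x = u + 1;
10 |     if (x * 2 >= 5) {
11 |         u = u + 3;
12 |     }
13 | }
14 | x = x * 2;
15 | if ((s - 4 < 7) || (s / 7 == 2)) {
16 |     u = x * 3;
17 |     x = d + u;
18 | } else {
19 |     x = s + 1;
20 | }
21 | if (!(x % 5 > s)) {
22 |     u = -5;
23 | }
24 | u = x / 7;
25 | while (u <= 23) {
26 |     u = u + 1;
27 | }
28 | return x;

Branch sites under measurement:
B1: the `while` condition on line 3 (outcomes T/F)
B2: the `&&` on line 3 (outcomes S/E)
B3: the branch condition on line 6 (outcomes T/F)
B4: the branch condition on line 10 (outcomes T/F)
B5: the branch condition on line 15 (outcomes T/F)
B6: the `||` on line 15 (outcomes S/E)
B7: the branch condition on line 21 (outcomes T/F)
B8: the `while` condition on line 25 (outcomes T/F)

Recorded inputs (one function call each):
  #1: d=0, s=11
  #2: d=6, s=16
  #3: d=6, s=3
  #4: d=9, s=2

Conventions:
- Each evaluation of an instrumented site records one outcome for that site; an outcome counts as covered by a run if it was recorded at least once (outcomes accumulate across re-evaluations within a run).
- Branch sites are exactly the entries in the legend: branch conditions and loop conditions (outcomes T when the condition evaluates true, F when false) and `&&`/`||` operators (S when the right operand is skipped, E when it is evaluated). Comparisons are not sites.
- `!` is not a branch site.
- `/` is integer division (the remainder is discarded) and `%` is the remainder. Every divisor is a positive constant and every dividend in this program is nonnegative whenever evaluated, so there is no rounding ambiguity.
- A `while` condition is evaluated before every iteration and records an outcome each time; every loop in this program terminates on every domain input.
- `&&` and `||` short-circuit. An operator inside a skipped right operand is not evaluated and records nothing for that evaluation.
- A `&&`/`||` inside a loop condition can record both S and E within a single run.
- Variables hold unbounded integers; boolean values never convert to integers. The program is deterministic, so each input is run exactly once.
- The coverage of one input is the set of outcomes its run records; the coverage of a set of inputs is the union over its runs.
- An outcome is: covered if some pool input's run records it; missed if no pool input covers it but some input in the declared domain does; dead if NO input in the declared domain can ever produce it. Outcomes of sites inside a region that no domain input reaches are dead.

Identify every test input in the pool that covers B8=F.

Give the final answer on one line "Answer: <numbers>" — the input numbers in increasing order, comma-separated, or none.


input #1 (d=0, s=11): records B8=F
input #2 (d=6, s=16): records B8=F
input #3 (d=6, s=3): records B8=F
input #4 (d=9, s=2): records B8=F
Answer: 1, 2, 3, 4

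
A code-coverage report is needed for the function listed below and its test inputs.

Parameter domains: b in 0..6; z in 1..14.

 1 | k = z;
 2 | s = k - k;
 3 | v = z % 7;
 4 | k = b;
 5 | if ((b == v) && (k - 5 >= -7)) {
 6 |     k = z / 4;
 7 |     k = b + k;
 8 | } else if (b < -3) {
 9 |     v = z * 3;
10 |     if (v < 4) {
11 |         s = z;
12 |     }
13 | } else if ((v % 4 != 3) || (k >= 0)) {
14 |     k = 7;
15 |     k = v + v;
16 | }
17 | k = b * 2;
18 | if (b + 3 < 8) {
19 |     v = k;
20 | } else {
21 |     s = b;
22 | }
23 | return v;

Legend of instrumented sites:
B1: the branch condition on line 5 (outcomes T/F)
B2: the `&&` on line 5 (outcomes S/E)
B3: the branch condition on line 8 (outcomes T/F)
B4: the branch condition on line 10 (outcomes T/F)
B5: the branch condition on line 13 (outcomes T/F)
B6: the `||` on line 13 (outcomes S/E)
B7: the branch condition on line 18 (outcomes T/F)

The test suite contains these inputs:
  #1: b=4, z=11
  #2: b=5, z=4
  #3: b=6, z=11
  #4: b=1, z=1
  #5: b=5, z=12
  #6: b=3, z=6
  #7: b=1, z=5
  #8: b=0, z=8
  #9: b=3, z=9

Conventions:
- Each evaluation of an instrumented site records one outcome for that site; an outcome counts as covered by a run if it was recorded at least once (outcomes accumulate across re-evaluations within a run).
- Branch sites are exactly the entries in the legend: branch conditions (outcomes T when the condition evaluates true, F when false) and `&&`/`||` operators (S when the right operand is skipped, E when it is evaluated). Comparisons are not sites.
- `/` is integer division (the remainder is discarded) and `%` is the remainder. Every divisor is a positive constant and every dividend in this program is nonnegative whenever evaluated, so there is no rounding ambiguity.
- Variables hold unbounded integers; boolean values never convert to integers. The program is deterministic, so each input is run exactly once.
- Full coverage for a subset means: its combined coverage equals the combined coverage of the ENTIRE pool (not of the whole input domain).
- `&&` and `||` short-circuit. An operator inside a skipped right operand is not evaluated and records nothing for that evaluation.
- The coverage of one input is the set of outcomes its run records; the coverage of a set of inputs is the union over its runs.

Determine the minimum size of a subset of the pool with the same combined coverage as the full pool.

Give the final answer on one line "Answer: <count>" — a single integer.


input #1, b=4, z=11: events B2->E, B1->T, B7->T; outcomes B1=T, B2=E, B7=T
input #2, b=5, z=4: events B2->S, B1->F, B3->F, B6->S, B5->T, B7->F; outcomes B1=F, B2=S, B3=F, B5=T, B6=S, B7=F
input #3, b=6, z=11: events B2->S, B1->F, B3->F, B6->S, B5->T, B7->F; outcomes B1=F, B2=S, B3=F, B5=T, B6=S, B7=F
input #4, b=1, z=1: events B2->E, B1->T, B7->T; outcomes B1=T, B2=E, B7=T
input #5, b=5, z=12: events B2->E, B1->T, B7->F; outcomes B1=T, B2=E, B7=F
input #6, b=3, z=6: events B2->S, B1->F, B3->F, B6->S, B5->T, B7->T; outcomes B1=F, B2=S, B3=F, B5=T, B6=S, B7=T
input #7, b=1, z=5: events B2->S, B1->F, B3->F, B6->S, B5->T, B7->T; outcomes B1=F, B2=S, B3=F, B5=T, B6=S, B7=T
input #8, b=0, z=8: events B2->S, B1->F, B3->F, B6->S, B5->T, B7->T; outcomes B1=F, B2=S, B3=F, B5=T, B6=S, B7=T
input #9, b=3, z=9: events B2->S, B1->F, B3->F, B6->S, B5->T, B7->T; outcomes B1=F, B2=S, B3=F, B5=T, B6=S, B7=T
pool-wide coverage (9 outcomes): B1=T, B1=F, B2=S, B2=E, B3=F, B5=T, B6=S, B7=T, B7=F
size 1 is not enough: best union over all size-1 subsets is 6/9
at size 2, {1, 2} reaches all 9 outcomes; every lexicographically earlier size-2 subset fails
Answer: 2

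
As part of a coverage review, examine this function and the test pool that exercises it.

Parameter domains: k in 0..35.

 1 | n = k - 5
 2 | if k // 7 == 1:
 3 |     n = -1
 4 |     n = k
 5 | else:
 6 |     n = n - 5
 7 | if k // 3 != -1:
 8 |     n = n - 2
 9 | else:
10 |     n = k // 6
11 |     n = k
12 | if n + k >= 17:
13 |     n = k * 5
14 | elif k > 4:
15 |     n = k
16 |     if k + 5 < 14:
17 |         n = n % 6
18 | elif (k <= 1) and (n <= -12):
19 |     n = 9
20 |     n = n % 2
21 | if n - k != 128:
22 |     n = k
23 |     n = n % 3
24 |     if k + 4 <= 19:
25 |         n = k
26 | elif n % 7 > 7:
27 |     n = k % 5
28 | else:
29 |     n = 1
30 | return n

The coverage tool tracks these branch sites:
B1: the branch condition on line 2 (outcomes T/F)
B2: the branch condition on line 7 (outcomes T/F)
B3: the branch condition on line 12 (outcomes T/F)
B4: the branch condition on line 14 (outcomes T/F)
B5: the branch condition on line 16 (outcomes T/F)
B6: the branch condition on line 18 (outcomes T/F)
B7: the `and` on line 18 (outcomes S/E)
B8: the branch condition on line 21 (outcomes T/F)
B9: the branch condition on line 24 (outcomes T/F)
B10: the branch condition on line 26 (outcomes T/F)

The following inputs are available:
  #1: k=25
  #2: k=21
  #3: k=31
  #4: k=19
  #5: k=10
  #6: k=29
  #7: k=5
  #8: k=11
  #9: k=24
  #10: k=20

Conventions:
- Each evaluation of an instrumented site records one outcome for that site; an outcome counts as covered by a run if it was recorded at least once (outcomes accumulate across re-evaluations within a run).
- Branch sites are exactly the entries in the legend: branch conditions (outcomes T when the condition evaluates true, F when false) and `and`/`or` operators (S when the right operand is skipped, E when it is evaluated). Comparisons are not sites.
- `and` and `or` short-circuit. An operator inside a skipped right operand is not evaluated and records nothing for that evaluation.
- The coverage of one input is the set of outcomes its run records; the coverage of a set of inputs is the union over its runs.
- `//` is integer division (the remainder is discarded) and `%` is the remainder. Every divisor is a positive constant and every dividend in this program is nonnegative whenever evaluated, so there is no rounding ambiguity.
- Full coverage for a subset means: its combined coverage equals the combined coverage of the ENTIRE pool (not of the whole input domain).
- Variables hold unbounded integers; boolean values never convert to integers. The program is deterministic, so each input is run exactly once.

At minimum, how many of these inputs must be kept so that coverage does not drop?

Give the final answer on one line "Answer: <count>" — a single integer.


run #1 (k=25) records B1=F, B2=T, B3=T, B8=T, B9=F
run #2 (k=21) records B1=F, B2=T, B3=T, B8=T, B9=F
run #3 (k=31) records B1=F, B2=T, B3=T, B8=T, B9=F
run #4 (k=19) records B1=F, B2=T, B3=T, B8=T, B9=F
run #5 (k=10) records B1=T, B2=T, B3=T, B8=T, B9=T
run #6 (k=29) records B1=F, B2=T, B3=T, B8=T, B9=F
run #7 (k=5) records B1=F, B2=T, B3=F, B4=T, B5=T, B8=T, B9=T
run #8 (k=11) records B1=T, B2=T, B3=T, B8=T, B9=T
run #9 (k=24) records B1=F, B2=T, B3=T, B8=T, B9=F
run #10 (k=20) records B1=F, B2=T, B3=T, B8=T, B9=F
the full pool covers 10 outcomes: B1=T, B1=F, B2=T, B3=T, B3=F, B4=T, B5=T, B8=T, B9=T, B9=F
every size-1 subset falls short of the 10 outcomes (best: 7/10)
every size-2 subset falls short of the 10 outcomes (best: 9/10)
size 3: inputs {1, 5, 7} cover all 10 outcomes, and no lexicographically smaller subset of this size does
Answer: 3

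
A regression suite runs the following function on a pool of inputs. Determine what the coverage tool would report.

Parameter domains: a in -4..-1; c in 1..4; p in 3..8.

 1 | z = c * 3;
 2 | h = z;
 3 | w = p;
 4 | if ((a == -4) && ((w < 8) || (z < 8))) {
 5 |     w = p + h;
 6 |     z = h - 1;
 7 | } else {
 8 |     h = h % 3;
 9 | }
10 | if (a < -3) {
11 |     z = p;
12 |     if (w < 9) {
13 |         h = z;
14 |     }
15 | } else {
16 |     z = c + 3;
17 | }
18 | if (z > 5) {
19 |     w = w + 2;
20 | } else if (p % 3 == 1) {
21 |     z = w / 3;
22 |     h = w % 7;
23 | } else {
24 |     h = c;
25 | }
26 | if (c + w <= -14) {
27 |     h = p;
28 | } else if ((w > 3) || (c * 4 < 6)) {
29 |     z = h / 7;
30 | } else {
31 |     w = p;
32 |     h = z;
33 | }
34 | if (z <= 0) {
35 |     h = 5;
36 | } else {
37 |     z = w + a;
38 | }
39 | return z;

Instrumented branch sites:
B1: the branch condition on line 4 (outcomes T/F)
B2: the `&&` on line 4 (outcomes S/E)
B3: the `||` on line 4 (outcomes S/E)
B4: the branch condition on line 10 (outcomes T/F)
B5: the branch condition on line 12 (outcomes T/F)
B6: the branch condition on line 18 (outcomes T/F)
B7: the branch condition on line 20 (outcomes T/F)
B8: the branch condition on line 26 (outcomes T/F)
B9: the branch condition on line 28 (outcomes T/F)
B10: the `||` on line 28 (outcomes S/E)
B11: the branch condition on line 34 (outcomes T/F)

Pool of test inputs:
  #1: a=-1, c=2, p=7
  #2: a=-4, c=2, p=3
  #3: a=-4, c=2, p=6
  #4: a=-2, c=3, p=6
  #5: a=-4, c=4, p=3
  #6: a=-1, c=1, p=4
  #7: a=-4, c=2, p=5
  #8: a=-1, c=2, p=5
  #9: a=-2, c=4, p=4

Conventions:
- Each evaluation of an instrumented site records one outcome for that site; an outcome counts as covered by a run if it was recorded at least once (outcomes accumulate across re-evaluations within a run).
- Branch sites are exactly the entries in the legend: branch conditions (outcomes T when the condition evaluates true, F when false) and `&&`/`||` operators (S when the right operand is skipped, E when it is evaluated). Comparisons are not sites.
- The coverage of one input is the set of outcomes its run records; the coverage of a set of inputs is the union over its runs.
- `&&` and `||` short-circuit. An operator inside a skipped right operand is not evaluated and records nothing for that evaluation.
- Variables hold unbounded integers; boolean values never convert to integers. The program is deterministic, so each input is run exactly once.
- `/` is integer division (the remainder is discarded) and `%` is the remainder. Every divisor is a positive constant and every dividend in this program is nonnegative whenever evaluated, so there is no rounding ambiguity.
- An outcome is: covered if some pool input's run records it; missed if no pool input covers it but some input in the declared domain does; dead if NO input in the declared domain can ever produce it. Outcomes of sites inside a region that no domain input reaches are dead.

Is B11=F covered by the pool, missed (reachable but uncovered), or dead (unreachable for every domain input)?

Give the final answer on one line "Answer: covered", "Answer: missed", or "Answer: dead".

no pool input records B11=F
but domain input (a=-4, c=3, p=6) does record it -> reachable, so missed

Answer: missed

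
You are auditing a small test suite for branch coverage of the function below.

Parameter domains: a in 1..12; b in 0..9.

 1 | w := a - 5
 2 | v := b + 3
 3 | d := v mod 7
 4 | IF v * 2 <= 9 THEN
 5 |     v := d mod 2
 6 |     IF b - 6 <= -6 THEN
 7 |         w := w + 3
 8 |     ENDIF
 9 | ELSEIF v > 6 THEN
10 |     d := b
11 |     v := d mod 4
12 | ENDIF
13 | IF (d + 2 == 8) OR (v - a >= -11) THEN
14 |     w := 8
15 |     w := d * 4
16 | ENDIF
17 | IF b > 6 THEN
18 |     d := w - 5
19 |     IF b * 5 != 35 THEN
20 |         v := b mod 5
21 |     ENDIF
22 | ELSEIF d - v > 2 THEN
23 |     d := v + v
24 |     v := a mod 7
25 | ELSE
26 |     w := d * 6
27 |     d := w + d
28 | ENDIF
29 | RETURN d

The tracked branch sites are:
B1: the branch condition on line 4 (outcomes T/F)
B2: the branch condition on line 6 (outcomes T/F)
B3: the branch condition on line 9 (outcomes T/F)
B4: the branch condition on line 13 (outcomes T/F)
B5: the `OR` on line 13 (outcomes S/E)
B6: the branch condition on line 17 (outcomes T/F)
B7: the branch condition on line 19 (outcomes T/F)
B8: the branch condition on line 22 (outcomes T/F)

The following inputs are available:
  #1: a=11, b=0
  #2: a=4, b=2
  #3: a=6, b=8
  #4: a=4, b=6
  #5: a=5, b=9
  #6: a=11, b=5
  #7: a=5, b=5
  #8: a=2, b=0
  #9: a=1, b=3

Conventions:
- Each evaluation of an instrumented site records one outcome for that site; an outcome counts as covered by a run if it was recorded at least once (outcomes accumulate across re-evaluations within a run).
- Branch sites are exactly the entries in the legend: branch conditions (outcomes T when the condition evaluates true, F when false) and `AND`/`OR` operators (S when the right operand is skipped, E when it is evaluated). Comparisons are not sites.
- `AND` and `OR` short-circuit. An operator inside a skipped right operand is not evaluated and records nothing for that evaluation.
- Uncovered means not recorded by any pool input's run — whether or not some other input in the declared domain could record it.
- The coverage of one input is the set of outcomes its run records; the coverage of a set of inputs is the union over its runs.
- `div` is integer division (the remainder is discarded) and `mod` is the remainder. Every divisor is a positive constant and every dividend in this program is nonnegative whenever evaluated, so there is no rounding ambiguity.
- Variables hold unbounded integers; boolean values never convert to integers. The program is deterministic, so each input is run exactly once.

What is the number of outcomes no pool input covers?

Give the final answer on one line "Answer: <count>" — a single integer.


test 1 (a=11, b=0) fires B1->T, B2->T, B5->E, B4->T, B6->F, B8->F; hits B1=T, B2=T, B4=T, B5=E, B6=F, B8=F
test 2 (a=4, b=2) fires B1->F, B3->F, B5->E, B4->T, B6->F, B8->F; hits B1=F, B3=F, B4=T, B5=E, B6=F, B8=F
test 3 (a=6, b=8) fires B1->F, B3->T, B5->E, B4->T, B6->T, B7->T; hits B1=F, B3=T, B4=T, B5=E, B6=T, B7=T
test 4 (a=4, b=6) fires B1->F, B3->T, B5->S, B4->T, B6->F, B8->T; hits B1=F, B3=T, B4=T, B5=S, B6=F, B8=T
test 5 (a=5, b=9) fires B1->F, B3->T, B5->E, B4->T, B6->T, B7->T; hits B1=F, B3=T, B4=T, B5=E, B6=T, B7=T
test 6 (a=11, b=5) fires B1->F, B3->T, B5->E, B4->T, B6->F, B8->T; hits B1=F, B3=T, B4=T, B5=E, B6=F, B8=T
test 7 (a=5, b=5) fires B1->F, B3->T, B5->E, B4->T, B6->F, B8->T; hits B1=F, B3=T, B4=T, B5=E, B6=F, B8=T
test 8 (a=2, b=0) fires B1->T, B2->T, B5->E, B4->T, B6->F, B8->F; hits B1=T, B2=T, B4=T, B5=E, B6=F, B8=F
test 9 (a=1, b=3) fires B1->F, B3->F, B5->S, B4->T, B6->F, B8->F; hits B1=F, B3=F, B4=T, B5=S, B6=F, B8=F
union over the pool: B1=T, B1=F, B2=T, B3=T, B3=F, B4=T, B5=S, B5=E, B6=T, B6=F, B7=T, B8=T, B8=F
uncovered (3 of 16): B2=F, B4=F, B7=F
Answer: 3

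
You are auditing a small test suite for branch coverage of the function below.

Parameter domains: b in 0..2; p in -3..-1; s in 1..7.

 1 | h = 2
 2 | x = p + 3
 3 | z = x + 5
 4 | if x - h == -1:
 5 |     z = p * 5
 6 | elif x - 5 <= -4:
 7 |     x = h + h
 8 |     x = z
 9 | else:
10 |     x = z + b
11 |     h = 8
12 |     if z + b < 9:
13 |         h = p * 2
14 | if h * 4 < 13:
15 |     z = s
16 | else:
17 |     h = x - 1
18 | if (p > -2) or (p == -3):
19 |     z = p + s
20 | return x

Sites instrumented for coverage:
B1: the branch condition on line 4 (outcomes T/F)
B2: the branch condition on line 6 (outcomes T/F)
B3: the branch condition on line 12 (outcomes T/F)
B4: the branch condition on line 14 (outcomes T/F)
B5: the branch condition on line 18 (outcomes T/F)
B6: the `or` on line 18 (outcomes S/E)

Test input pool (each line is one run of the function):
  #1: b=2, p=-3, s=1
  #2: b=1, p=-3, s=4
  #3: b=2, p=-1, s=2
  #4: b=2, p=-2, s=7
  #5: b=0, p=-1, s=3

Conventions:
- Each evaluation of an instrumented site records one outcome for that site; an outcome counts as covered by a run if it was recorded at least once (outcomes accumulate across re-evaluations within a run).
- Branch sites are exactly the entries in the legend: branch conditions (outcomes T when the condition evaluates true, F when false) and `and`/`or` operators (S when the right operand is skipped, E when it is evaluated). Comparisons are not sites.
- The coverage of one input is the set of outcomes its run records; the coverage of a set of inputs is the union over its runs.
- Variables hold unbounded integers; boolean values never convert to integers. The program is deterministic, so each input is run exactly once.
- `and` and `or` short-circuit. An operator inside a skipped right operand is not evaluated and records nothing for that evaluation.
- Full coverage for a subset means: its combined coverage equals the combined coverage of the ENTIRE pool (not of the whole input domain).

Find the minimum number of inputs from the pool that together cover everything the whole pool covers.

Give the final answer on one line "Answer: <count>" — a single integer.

run #1 (b=2, p=-3, s=1) runs B1->F, B2->T, B4->T, B6->E, B5->T; records B1=F, B2=T, B4=T, B5=T, B6=E
run #2 (b=1, p=-3, s=4) runs B1->F, B2->T, B4->T, B6->E, B5->T; records B1=F, B2=T, B4=T, B5=T, B6=E
run #3 (b=2, p=-1, s=2) runs B1->F, B2->F, B3->F, B4->F, B6->S, B5->T; records B1=F, B2=F, B3=F, B4=F, B5=T, B6=S
run #4 (b=2, p=-2, s=7) runs B1->T, B4->T, B6->E, B5->F; records B1=T, B4=T, B5=F, B6=E
run #5 (b=0, p=-1, s=3) runs B1->F, B2->F, B3->T, B4->T, B6->S, B5->T; records B1=F, B2=F, B3=T, B4=T, B5=T, B6=S
pool-wide coverage (12 outcomes): B1=T, B1=F, B2=T, B2=F, B3=T, B3=F, B4=T, B4=F, B5=T, B5=F, B6=S, B6=E
checked all size-1 subsets: none covers 12 outcomes (max 6/12)
checked all size-2 subsets: none covers 12 outcomes (max 10/12)
checked all size-3 subsets: none covers 12 outcomes (max 11/12)
the canonical winner is {1, 3, 4, 5}: size 4, full 12-outcome coverage, earliest index list among size-4 covers

Answer: 4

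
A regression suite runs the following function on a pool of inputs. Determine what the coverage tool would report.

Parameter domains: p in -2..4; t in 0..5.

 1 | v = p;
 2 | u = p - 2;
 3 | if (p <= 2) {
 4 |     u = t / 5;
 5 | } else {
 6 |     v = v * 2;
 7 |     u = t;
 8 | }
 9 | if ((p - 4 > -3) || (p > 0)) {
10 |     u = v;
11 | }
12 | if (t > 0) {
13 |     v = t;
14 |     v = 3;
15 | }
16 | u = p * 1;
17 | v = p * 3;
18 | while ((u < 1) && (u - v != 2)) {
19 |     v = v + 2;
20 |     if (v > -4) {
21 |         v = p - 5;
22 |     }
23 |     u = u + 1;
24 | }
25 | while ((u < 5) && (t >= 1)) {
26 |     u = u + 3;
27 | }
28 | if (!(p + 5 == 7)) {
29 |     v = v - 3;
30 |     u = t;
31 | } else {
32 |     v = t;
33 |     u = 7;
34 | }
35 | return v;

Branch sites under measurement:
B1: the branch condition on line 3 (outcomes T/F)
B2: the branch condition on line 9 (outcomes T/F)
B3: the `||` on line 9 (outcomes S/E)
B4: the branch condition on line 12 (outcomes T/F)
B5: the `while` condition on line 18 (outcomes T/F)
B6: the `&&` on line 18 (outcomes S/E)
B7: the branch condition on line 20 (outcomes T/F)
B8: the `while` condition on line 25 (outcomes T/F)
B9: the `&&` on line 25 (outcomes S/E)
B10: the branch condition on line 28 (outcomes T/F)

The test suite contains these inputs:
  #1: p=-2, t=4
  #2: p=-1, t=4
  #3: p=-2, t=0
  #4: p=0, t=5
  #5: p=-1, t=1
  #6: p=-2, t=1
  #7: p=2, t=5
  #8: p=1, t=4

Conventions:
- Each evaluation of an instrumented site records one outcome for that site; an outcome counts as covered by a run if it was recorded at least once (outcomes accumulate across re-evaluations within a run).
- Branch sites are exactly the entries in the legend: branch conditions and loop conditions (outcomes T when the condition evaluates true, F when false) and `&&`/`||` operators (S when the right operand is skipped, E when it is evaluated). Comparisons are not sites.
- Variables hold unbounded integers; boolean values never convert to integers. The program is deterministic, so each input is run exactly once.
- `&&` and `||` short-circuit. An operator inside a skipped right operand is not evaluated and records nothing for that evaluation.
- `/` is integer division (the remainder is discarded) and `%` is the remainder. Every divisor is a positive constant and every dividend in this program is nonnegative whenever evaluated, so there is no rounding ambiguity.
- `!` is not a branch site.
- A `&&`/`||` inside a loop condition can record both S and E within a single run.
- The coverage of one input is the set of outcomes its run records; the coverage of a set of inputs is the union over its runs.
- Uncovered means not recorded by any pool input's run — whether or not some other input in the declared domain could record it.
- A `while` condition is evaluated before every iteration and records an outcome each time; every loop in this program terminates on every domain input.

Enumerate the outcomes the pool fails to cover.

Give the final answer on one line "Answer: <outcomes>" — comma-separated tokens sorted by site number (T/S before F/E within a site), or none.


run #1 (p=-2, t=4) runs B1->T, B3->E, B2->F, B4->T, B6->E, B5->T, B7->F, B6->E, B5->T, B7->T, B6->E, B5->T, B7->F, B6->S, ...; records B1=T, B2=F, B3=E, B4=T, B5=T, B5=F, B6=S, B6=E, B7=T, B7=F, B8=T, B8=F, B9=S, B9=E, B10=T
run #2 (p=-1, t=4) runs B1->T, B3->E, B2->F, B4->T, B6->E, B5->F, B9->E, B8->T, B9->E, B8->T, B9->S, B8->F, B10->T; records B1=T, B2=F, B3=E, B4=T, B5=F, B6=E, B8=T, B8=F, B9=S, B9=E, B10=T
run #3 (p=-2, t=0) runs B1->T, B3->E, B2->F, B4->F, B6->E, B5->T, B7->F, B6->E, B5->T, B7->T, B6->E, B5->T, B7->F, B6->S, ...; records B1=T, B2=F, B3=E, B4=F, B5=T, B5=F, B6=S, B6=E, B7=T, B7=F, B8=F, B9=E, B10=T
run #4 (p=0, t=5) runs B1->T, B3->E, B2->F, B4->T, B6->E, B5->T, B7->T, B6->S, B5->F, B9->E, B8->T, B9->E, B8->T, B9->S, ...; records B1=T, B2=F, B3=E, B4=T, B5=T, B5=F, B6=S, B6=E, B7=T, B8=T, B8=F, B9=S, B9=E, B10=T
run #5 (p=-1, t=1) runs B1->T, B3->E, B2->F, B4->T, B6->E, B5->F, B9->E, B8->T, B9->E, B8->T, B9->S, B8->F, B10->T; records B1=T, B2=F, B3=E, B4=T, B5=F, B6=E, B8=T, B8=F, B9=S, B9=E, B10=T
run #6 (p=-2, t=1) runs B1->T, B3->E, B2->F, B4->T, B6->E, B5->T, B7->F, B6->E, B5->T, B7->T, B6->E, B5->T, B7->F, B6->S, ...; records B1=T, B2=F, B3=E, B4=T, B5=T, B5=F, B6=S, B6=E, B7=T, B7=F, B8=T, B8=F, B9=S, B9=E, B10=T
run #7 (p=2, t=5) runs B1->T, B3->S, B2->T, B4->T, B6->S, B5->F, B9->E, B8->T, B9->S, B8->F, B10->F; records B1=T, B2=T, B3=S, B4=T, B5=F, B6=S, B8=T, B8=F, B9=S, B9=E, B10=F
run #8 (p=1, t=4) runs B1->T, B3->E, B2->T, B4->T, B6->S, B5->F, B9->E, B8->T, B9->E, B8->T, B9->S, B8->F, B10->T; records B1=T, B2=T, B3=E, B4=T, B5=F, B6=S, B8=T, B8=F, B9=S, B9=E, B10=T
union over the pool: B1=T, B2=T, B2=F, B3=S, B3=E, B4=T, B4=F, B5=T, B5=F, B6=S, B6=E, B7=T, B7=F, B8=T, B8=F, B9=S, B9=E, B10=T, B10=F
uncovered (1 of 20): B1=F
Answer: B1=F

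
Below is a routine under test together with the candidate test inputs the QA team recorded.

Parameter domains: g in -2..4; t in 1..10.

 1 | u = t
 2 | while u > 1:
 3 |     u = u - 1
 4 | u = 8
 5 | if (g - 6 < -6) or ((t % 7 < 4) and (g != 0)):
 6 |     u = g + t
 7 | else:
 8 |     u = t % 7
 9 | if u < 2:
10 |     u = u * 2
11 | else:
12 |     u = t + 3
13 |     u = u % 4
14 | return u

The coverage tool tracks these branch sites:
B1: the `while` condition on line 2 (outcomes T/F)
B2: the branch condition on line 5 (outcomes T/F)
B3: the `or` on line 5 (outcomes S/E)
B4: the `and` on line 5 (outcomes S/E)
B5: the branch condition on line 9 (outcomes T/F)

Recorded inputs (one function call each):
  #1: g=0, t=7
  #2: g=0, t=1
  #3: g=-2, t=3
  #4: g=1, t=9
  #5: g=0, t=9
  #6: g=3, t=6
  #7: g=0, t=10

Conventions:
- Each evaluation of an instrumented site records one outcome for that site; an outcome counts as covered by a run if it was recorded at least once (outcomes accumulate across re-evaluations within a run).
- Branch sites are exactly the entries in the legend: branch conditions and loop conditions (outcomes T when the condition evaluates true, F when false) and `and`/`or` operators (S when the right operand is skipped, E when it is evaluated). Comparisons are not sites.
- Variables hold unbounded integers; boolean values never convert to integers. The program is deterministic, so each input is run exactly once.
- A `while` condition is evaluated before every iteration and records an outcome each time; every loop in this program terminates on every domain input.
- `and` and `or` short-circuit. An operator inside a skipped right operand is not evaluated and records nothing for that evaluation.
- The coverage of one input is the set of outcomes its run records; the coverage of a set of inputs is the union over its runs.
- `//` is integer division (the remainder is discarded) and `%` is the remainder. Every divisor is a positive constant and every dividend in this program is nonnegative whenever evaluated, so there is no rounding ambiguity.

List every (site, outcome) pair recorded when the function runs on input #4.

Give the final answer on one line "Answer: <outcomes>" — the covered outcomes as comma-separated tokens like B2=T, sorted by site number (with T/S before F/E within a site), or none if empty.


Running input #4 (g=1, t=9), event by event:
  B1->T, B1->T, B1->T, B1->T, B1->T, B1->T, B1->T, B1->T, B1->F, B3->E
  B4->E, B2->T, B5->F
deduplicating events, the covered set is: B1=T, B1=F, B2=T, B3=E, B4=E, B5=F
Answer: B1=T, B1=F, B2=T, B3=E, B4=E, B5=F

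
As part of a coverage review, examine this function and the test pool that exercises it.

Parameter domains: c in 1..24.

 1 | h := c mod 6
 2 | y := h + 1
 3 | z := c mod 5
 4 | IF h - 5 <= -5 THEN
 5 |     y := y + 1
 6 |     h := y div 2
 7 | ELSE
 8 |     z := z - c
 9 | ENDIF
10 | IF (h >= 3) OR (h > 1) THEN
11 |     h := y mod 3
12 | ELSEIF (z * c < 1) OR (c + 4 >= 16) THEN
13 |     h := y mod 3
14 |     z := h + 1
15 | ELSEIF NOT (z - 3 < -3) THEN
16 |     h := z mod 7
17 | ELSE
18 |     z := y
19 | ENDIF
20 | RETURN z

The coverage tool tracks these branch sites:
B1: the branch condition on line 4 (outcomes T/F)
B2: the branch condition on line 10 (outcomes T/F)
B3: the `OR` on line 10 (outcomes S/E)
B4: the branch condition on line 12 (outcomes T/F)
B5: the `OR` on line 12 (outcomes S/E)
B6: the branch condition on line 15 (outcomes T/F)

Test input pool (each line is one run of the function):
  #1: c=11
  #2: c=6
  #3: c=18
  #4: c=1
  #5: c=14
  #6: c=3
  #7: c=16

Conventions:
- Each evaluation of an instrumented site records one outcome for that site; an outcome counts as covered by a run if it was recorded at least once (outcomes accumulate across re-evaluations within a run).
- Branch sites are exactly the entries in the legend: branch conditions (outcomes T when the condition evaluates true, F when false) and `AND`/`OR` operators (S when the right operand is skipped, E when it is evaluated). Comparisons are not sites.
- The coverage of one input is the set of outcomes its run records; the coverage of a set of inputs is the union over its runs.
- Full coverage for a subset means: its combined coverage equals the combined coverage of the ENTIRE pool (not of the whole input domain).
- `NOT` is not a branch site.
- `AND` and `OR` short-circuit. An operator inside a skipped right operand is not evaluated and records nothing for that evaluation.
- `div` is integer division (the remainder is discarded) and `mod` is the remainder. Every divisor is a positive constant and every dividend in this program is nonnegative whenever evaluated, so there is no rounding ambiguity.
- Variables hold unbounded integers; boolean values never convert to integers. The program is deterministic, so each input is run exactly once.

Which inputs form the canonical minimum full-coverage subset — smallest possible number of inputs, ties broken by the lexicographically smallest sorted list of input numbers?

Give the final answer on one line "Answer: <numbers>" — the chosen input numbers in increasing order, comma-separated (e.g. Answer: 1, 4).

input #1, c=11: events B1->F, B3->S, B2->T; outcomes B1=F, B2=T, B3=S
input #2, c=6: events B1->T, B3->E, B2->F, B5->E, B4->F, B6->T; outcomes B1=T, B2=F, B3=E, B4=F, B5=E, B6=T
input #3, c=18: events B1->T, B3->E, B2->F, B5->E, B4->T; outcomes B1=T, B2=F, B3=E, B4=T, B5=E
input #4, c=1: events B1->F, B3->E, B2->F, B5->S, B4->T; outcomes B1=F, B2=F, B3=E, B4=T, B5=S
input #5, c=14: events B1->F, B3->E, B2->T; outcomes B1=F, B2=T, B3=E
input #6, c=3: events B1->F, B3->S, B2->T; outcomes B1=F, B2=T, B3=S
input #7, c=16: events B1->F, B3->S, B2->T; outcomes B1=F, B2=T, B3=S
pool-wide coverage (11 outcomes): B1=T, B1=F, B2=T, B2=F, B3=S, B3=E, B4=T, B4=F, B5=S, B5=E, B6=T
no size-1 subset reaches all 11 outcomes (best union: 6/11)
no size-2 subset reaches all 11 outcomes (best union: 9/11)
size 3: inputs {1, 2, 4} cover all 11 outcomes, and no lexicographically smaller subset of this size does

Answer: 1, 2, 4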